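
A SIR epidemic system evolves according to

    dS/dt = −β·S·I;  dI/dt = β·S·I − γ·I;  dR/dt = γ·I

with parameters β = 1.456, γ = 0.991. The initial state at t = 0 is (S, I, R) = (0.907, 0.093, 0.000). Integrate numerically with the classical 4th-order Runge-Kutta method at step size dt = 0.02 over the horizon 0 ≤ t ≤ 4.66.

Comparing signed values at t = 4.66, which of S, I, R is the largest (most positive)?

largest component: R

t=0.000: state=(0.907, 0.093, 0.000)
step 1 (dt=0.02): k1=(-0.123, 0.031, 0.092), k2=(-0.123, 0.031, 0.092), k3=(-0.123, 0.031, 0.092), k4=(-0.123, 0.031, 0.093); state += dt/6·(k1+2k2+2k3+k4)
t=0.020: state=(0.905, 0.094, 0.002)
t=0.040: state=(0.902, 0.094, 0.004)
t=0.060: state=(0.900, 0.095, 0.006)
continuing one RK4 step at a time; state shown every 10 steps (Δt=0.2):
t=0.200: state=(0.882, 0.099, 0.019)
t=0.400: state=(0.856, 0.105, 0.039)
t=0.600: state=(0.830, 0.110, 0.060)
t=0.800: state=(0.803, 0.114, 0.083)
t=1.000: state=(0.777, 0.118, 0.106)
t=1.200: state=(0.750, 0.121, 0.129)
t=1.400: state=(0.724, 0.123, 0.153)
t=1.600: state=(0.698, 0.124, 0.178)
t=1.800: state=(0.674, 0.124, 0.202)
t=2.000: state=(0.650, 0.123, 0.227)
t=2.200: state=(0.627, 0.122, 0.251)
t=2.400: state=(0.605, 0.119, 0.275)
t=2.600: state=(0.585, 0.117, 0.298)
t=2.800: state=(0.566, 0.113, 0.321)
t=3.000: state=(0.548, 0.109, 0.343)
t=3.200: state=(0.531, 0.105, 0.364)
t=3.400: state=(0.515, 0.100, 0.385)
t=3.600: state=(0.501, 0.095, 0.404)
t=3.800: state=(0.488, 0.090, 0.422)
t=4.000: state=(0.475, 0.085, 0.440)
t=4.200: state=(0.464, 0.080, 0.456)
t=4.400: state=(0.454, 0.075, 0.471)
t=4.600: state=(0.444, 0.070, 0.486)
t=4.660: state=(0.442, 0.069, 0.490)
compare at T: S=0.442, I=0.069, R=0.490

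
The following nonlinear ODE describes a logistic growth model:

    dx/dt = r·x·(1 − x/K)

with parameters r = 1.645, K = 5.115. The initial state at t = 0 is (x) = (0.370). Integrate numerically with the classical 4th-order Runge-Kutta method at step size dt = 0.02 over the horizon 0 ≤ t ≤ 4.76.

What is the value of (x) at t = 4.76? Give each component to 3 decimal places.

(x) = (5.089)

t=0.000: state=(0.370)
step 1 (dt=0.02): k1=(0.565), k2=(0.573), k3=(0.573), k4=(0.581); state += dt/6·(k1+2k2+2k3+k4)
t=0.020: state=(0.381)
t=0.040: state=(0.393)
t=0.060: state=(0.405)
continuing one RK4 step at a time; state shown every 10 steps (Δt=0.2):
t=0.200: state=(0.500)
t=0.400: state=(0.669)
t=0.600: state=(0.885)
t=0.800: state=(1.152)
t=1.000: state=(1.472)
t=1.200: state=(1.839)
t=1.400: state=(2.242)
t=1.600: state=(2.661)
t=1.800: state=(3.074)
t=2.000: state=(3.461)
t=2.200: state=(3.806)
t=2.400: state=(4.100)
t=2.600: state=(4.342)
t=2.800: state=(4.534)
t=3.000: state=(4.683)
t=3.200: state=(4.797)
t=3.400: state=(4.882)
t=3.600: state=(4.945)
t=3.800: state=(4.992)
t=4.000: state=(5.026)
t=4.200: state=(5.050)
t=4.400: state=(5.068)
t=4.600: state=(5.081)
t=4.760: state=(5.089)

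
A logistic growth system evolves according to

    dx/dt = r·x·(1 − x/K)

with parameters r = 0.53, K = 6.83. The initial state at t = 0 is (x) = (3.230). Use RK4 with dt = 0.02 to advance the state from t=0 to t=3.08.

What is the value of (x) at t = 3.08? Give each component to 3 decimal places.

t=0.000: state=(3.230)
step 1 (dt=0.02): k1=(0.902), k2=(0.903), k3=(0.903), k4=(0.903); state += dt/6·(k1+2k2+2k3+k4)
t=0.020: state=(3.248)
t=0.040: state=(3.266)
t=0.060: state=(3.284)
continuing one RK4 step at a time; state shown every 5 steps (Δt=0.1):
t=0.100: state=(3.320)
t=0.200: state=(3.411)
t=0.300: state=(3.501)
t=0.400: state=(3.592)
t=0.500: state=(3.682)
t=0.600: state=(3.772)
t=0.700: state=(3.861)
t=0.800: state=(3.949)
t=0.900: state=(4.037)
t=1.000: state=(4.124)
t=1.100: state=(4.210)
t=1.200: state=(4.295)
t=1.300: state=(4.379)
t=1.400: state=(4.462)
t=1.500: state=(4.543)
t=1.600: state=(4.623)
t=1.700: state=(4.702)
t=1.800: state=(4.778)
t=1.900: state=(4.854)
t=2.000: state=(4.927)
t=2.100: state=(4.999)
t=2.200: state=(5.069)
t=2.300: state=(5.138)
t=2.400: state=(5.204)
t=2.500: state=(5.269)
t=2.600: state=(5.332)
t=2.700: state=(5.393)
t=2.800: state=(5.452)
t=2.900: state=(5.510)
t=3.000: state=(5.565)
t=3.080: state=(5.608)

(x) = (5.608)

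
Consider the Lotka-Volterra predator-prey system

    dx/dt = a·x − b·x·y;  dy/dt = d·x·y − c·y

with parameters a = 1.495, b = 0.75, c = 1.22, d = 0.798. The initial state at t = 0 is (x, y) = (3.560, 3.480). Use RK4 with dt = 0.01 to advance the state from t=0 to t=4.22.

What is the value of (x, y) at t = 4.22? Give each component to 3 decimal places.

(x, y) = (2.726, 0.681)

t=0.000: state=(3.560, 3.480)
step 1 (dt=0.01): k1=(-3.969, 5.641), k2=(-4.022, 5.631), k3=(-4.022, 5.630), k4=(-4.073, 5.618); state += dt/6·(k1+2k2+2k3+k4)
t=0.010: state=(3.520, 3.536)
t=0.020: state=(3.479, 3.592)
t=0.030: state=(3.436, 3.648)
continuing one RK4 step at a time; state shown every 20 steps (Δt=0.2):
t=0.200: state=(2.631, 4.480)
t=0.400: state=(1.734, 4.958)
t=0.600: state=(1.113, 4.857)
t=0.800: state=(0.748, 4.402)
t=1.000: state=(0.544, 3.818)
t=1.200: state=(0.433, 3.231)
t=1.400: state=(0.374, 2.698)
t=1.600: state=(0.349, 2.239)
t=1.800: state=(0.346, 1.853)
t=2.000: state=(0.363, 1.536)
t=2.200: state=(0.396, 1.278)
t=2.400: state=(0.448, 1.071)
t=2.600: state=(0.521, 0.907)
t=2.800: state=(0.620, 0.778)
t=3.000: state=(0.749, 0.679)
t=3.200: state=(0.918, 0.608)
t=3.400: state=(1.134, 0.560)
t=3.600: state=(1.409, 0.537)
t=3.800: state=(1.753, 0.541)
t=4.000: state=(2.175, 0.580)
t=4.200: state=(2.673, 0.668)
t=4.220: state=(2.726, 0.681)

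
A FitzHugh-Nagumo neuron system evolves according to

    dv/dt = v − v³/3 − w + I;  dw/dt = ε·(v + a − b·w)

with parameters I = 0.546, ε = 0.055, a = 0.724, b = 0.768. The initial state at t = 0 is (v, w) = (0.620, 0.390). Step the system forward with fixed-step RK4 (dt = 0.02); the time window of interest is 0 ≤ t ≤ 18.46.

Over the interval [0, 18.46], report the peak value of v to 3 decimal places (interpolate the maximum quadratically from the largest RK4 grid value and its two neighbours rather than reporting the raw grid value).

max v = 1.691

t=0.000: state=(0.620, 0.390)
step 1 (dt=0.02): k1=(0.697, 0.057), k2=(0.700, 0.058), k3=(0.700, 0.058), k4=(0.704, 0.058); state += dt/6·(k1+2k2+2k3+k4)
t=0.020: state=(0.634, 0.391)
t=0.040: state=(0.648, 0.392)
t=0.060: state=(0.662, 0.394)
continuing one RK4 step at a time; state shown every 50 steps (Δt=1):
t=1.000: state=(1.360, 0.467)
t=2.000: state=(1.671, 0.570)
t=3.000: state=(1.681, 0.677)
t=4.000: state=(1.635, 0.777)
t=5.000: state=(1.579, 0.870)
t=6.000: state=(1.520, 0.957)
t=7.000: state=(1.457, 1.036)
t=8.000: state=(1.390, 1.109)
t=9.000: state=(1.319, 1.175)
t=10.000: state=(1.240, 1.235)
t=11.000: state=(1.149, 1.287)
t=12.000: state=(1.041, 1.332)
t=13.000: state=(0.901, 1.368)
t=14.000: state=(0.693, 1.394)
t=15.000: state=(0.310, 1.403)
t=16.000: state=(-0.615, 1.380)
t=17.000: state=(-1.816, 1.292)
t=18.000: state=(-1.988, 1.173)
t=18.460: state=(-1.979, 1.118)
largest grid value and its neighbours: v(2.500)=1.69097, v(2.520)=1.69097, v(2.540)=1.69093
parabola through these three points peaks at t≈2.511 with v≈1.69097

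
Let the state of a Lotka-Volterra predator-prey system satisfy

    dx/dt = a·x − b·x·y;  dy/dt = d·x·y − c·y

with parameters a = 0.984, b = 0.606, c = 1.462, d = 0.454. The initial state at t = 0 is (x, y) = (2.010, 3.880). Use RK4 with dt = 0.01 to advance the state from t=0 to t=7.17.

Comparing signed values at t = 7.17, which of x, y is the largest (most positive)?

largest component: x

t=0.000: state=(2.010, 3.880)
step 1 (dt=0.01): k1=(-2.748, -2.132), k2=(-2.717, -2.150), k3=(-2.717, -2.150), k4=(-2.685, -2.168); state += dt/6·(k1+2k2+2k3+k4)
t=0.010: state=(1.983, 3.859)
t=0.020: state=(1.956, 3.837)
t=0.030: state=(1.930, 3.814)
continuing one RK4 step at a time; state shown every 25 steps (Δt=0.25):
t=0.250: state=(1.493, 3.275)
t=0.500: state=(1.220, 2.646)
t=0.750: state=(1.091, 2.091)
t=1.000: state=(1.054, 1.637)
t=1.250: state=(1.081, 1.282)
t=1.500: state=(1.164, 1.010)
t=1.750: state=(1.298, 0.805)
t=2.000: state=(1.487, 0.654)
t=2.250: state=(1.738, 0.545)
t=2.500: state=(2.059, 0.468)
t=2.750: state=(2.463, 0.420)
t=3.000: state=(2.962, 0.396)
t=3.250: state=(3.569, 0.397)
t=3.500: state=(4.288, 0.430)
t=3.750: state=(5.112, 0.509)
t=4.000: state=(5.990, 0.662)
t=4.250: state=(6.794, 0.951)
t=4.500: state=(7.259, 1.472)
t=4.750: state=(6.997, 2.314)
t=5.000: state=(5.827, 3.349)
t=5.250: state=(4.207, 4.109)
t=5.500: state=(2.836, 4.233)
t=5.750: state=(1.959, 3.839)
t=6.000: state=(1.465, 3.226)
t=6.250: state=(1.206, 2.600)
t=6.500: state=(1.086, 2.053)
t=6.750: state=(1.054, 1.607)
t=7.000: state=(1.086, 1.258)
t=7.170: state=(1.139, 1.069)
compare at T: x=1.139, y=1.069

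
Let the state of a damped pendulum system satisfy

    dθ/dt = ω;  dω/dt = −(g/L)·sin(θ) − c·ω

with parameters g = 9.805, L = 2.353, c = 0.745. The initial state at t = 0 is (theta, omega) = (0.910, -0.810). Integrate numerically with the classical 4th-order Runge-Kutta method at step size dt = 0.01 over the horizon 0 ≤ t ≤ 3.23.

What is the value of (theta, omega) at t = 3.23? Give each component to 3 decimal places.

t=0.000: state=(0.910, -0.810)
step 1 (dt=0.01): k1=(-0.810, -2.686), k2=(-0.823, -2.666), k3=(-0.823, -2.666), k4=(-0.837, -2.645); state += dt/6·(k1+2k2+2k3+k4)
t=0.010: state=(0.902, -0.837)
t=0.020: state=(0.893, -0.863)
t=0.030: state=(0.885, -0.889)
continuing one RK4 step at a time; state shown every 20 steps (Δt=0.2):
t=0.200: state=(0.700, -1.258)
t=0.400: state=(0.421, -1.494)
t=0.600: state=(0.119, -1.490)
t=0.800: state=(-0.160, -1.262)
t=1.000: state=(-0.376, -0.876)
t=1.200: state=(-0.506, -0.418)
t=1.400: state=(-0.544, 0.033)
t=1.600: state=(-0.497, 0.417)
t=1.800: state=(-0.384, 0.691)
t=2.000: state=(-0.230, 0.830)
t=2.200: state=(-0.062, 0.825)
t=2.400: state=(0.092, 0.696)
t=2.600: state=(0.211, 0.479)
t=2.800: state=(0.281, 0.220)
t=3.000: state=(0.299, -0.035)
t=3.200: state=(0.270, -0.250)
t=3.230: state=(0.262, -0.277)

(theta, omega) = (0.262, -0.277)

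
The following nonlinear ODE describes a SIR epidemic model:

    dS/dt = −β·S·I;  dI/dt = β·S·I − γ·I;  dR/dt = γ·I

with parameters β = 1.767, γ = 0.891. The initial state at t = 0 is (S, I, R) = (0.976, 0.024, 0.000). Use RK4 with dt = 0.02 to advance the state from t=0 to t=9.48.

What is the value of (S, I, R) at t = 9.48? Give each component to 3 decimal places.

(S, I, R) = (0.214, 0.021, 0.765)

t=0.000: state=(0.976, 0.024, 0.000)
step 1 (dt=0.02): k1=(-0.041, 0.020, 0.021), k2=(-0.042, 0.020, 0.022), k3=(-0.042, 0.020, 0.022), k4=(-0.042, 0.020, 0.022); state += dt/6·(k1+2k2+2k3+k4)
t=0.020: state=(0.975, 0.024, 0.000)
t=0.040: state=(0.974, 0.025, 0.001)
t=0.060: state=(0.973, 0.025, 0.001)
continuing one RK4 step at a time; state shown every 25 steps (Δt=0.5):
t=0.500: state=(0.951, 0.036, 0.013)
t=1.000: state=(0.915, 0.053, 0.033)
t=1.500: state=(0.865, 0.074, 0.061)
t=2.000: state=(0.801, 0.099, 0.099)
t=2.500: state=(0.726, 0.125, 0.149)
t=3.000: state=(0.644, 0.146, 0.210)
t=3.500: state=(0.562, 0.160, 0.279)
t=4.000: state=(0.487, 0.162, 0.351)
t=4.500: state=(0.423, 0.155, 0.422)
t=5.000: state=(0.371, 0.141, 0.488)
t=5.500: state=(0.330, 0.123, 0.547)
t=6.000: state=(0.298, 0.104, 0.598)
t=6.500: state=(0.274, 0.086, 0.640)
t=7.000: state=(0.256, 0.069, 0.674)
t=7.500: state=(0.243, 0.055, 0.702)
t=8.000: state=(0.232, 0.044, 0.724)
t=8.500: state=(0.224, 0.034, 0.741)
t=9.000: state=(0.218, 0.027, 0.755)
t=9.480: state=(0.214, 0.021, 0.765)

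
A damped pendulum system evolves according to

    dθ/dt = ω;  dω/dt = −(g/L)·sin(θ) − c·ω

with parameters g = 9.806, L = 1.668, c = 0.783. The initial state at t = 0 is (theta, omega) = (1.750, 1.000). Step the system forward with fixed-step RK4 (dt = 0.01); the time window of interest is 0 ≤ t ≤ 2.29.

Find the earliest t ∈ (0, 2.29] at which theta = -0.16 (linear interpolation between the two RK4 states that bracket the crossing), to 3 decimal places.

t=0.000: state=(1.750, 1.000)
step 1 (dt=0.01): k1=(1.000, -6.568), k2=(0.967, -6.537), k3=(0.967, -6.537), k4=(0.935, -6.506); state += dt/6·(k1+2k2+2k3+k4)
t=0.010: state=(1.760, 0.935)
t=0.020: state=(1.769, 0.870)
t=0.030: state=(1.777, 0.806)
continuing one RK4 step at a time; state shown every 10 steps (Δt=0.1):
t=0.100: state=(1.818, 0.373)
t=0.200: state=(1.826, -0.202)
t=0.300: state=(1.779, -0.737)
t=0.400: state=(1.680, -1.239)
t=0.500: state=(1.532, -1.710)
t=0.600: state=(1.339, -2.141)
t=0.700: state=(1.106, -2.510)
t=0.800: state=(0.840, -2.788)
t=0.900: state=(0.553, -2.939)
t=1.000: state=(0.258, -2.939)
t=1.100: state=(-0.030, -2.780)
t=1.140: state=(-0.139, -2.674)
next step: t=1.150: state=(-0.165, -2.645) — theta has crossed -0.16
linear interpolation between t=1.140 (-0.13881) and t=1.150 (-0.16541) → t≈1.148

t = 1.148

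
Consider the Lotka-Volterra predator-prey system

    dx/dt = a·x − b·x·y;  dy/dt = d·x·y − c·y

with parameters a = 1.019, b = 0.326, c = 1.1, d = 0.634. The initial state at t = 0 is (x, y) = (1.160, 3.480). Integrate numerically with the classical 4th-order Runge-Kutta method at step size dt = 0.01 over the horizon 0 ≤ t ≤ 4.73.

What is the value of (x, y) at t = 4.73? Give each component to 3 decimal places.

(x, y) = (1.803, 4.568)

t=0.000: state=(1.160, 3.480)
step 1 (dt=0.01): k1=(-0.134, -1.269), k2=(-0.131, -1.268), k3=(-0.131, -1.268), k4=(-0.129, -1.267); state += dt/6·(k1+2k2+2k3+k4)
t=0.010: state=(1.159, 3.467)
t=0.020: state=(1.157, 3.455)
t=0.030: state=(1.156, 3.442)
continuing one RK4 step at a time; state shown every 20 steps (Δt=0.2):
t=0.200: state=(1.143, 3.231)
t=0.400: state=(1.144, 2.997)
t=0.600: state=(1.162, 2.783)
t=0.800: state=(1.195, 2.593)
t=1.000: state=(1.244, 2.429)
t=1.200: state=(1.308, 2.291)
t=1.400: state=(1.387, 2.181)
t=1.600: state=(1.479, 2.099)
t=1.800: state=(1.584, 2.045)
t=2.000: state=(1.702, 2.021)
t=2.200: state=(1.829, 2.029)
t=2.400: state=(1.962, 2.070)
t=2.600: state=(2.097, 2.149)
t=2.800: state=(2.226, 2.269)
t=3.000: state=(2.342, 2.433)
t=3.200: state=(2.434, 2.644)
t=3.400: state=(2.492, 2.901)
t=3.600: state=(2.505, 3.197)
t=3.800: state=(2.467, 3.519)
t=4.000: state=(2.380, 3.842)
t=4.200: state=(2.249, 4.136)
t=4.400: state=(2.089, 4.371)
t=4.600: state=(1.915, 4.521)
t=4.730: state=(1.803, 4.568)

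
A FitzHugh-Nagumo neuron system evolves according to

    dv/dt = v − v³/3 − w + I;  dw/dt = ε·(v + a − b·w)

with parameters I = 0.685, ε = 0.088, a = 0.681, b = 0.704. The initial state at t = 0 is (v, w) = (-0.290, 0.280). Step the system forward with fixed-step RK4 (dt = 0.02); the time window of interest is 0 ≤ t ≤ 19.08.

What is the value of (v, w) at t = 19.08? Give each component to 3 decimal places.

t=0.000: state=(-0.290, 0.280)
step 1 (dt=0.02): k1=(0.123, 0.017), k2=(0.124, 0.017), k3=(0.124, 0.017), k4=(0.125, 0.017); state += dt/6·(k1+2k2+2k3+k4)
t=0.020: state=(-0.288, 0.280)
t=0.040: state=(-0.285, 0.281)
t=0.060: state=(-0.282, 0.281)
continuing one RK4 step at a time; state shown every 50 steps (Δt=1):
t=1.000: state=(-0.100, 0.304)
t=2.000: state=(0.352, 0.352)
t=3.000: state=(1.205, 0.454)
t=4.000: state=(1.691, 0.614)
t=5.000: state=(1.709, 0.781)
t=6.000: state=(1.639, 0.936)
t=7.000: state=(1.555, 1.074)
t=8.000: state=(1.465, 1.196)
t=9.000: state=(1.367, 1.303)
t=10.000: state=(1.258, 1.395)
t=11.000: state=(1.132, 1.472)
t=12.000: state=(0.975, 1.531)
t=13.000: state=(0.754, 1.572)
t=14.000: state=(0.368, 1.585)
t=15.000: state=(-0.529, 1.547)
t=16.000: state=(-1.775, 1.407)
t=17.000: state=(-1.961, 1.217)
t=18.000: state=(-1.911, 1.037)
t=19.000: state=(-1.846, 0.872)
t=19.080: state=(-1.841, 0.860)

(v, w) = (-1.841, 0.860)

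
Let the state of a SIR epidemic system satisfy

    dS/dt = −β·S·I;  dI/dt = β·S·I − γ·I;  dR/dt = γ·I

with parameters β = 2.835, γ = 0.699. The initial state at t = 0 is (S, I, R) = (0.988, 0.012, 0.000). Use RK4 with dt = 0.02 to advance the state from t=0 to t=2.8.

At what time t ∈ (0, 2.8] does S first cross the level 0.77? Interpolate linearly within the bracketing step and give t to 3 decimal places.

t = 1.388

t=0.000: state=(0.988, 0.012, 0.000)
step 1 (dt=0.02): k1=(-0.034, 0.025, 0.008), k2=(-0.034, 0.026, 0.009), k3=(-0.034, 0.026, 0.009), k4=(-0.035, 0.026, 0.009); state += dt/6·(k1+2k2+2k3+k4)
t=0.020: state=(0.987, 0.013, 0.000)
t=0.040: state=(0.987, 0.013, 0.000)
t=0.060: state=(0.986, 0.014, 0.001)
continuing one RK4 step at a time; state shown every 5 steps (Δt=0.1):
t=0.100: state=(0.984, 0.015, 0.001)
t=0.200: state=(0.980, 0.018, 0.002)
t=0.300: state=(0.974, 0.022, 0.003)
t=0.400: state=(0.967, 0.028, 0.005)
t=0.500: state=(0.959, 0.034, 0.007)
t=0.600: state=(0.949, 0.041, 0.010)
t=0.700: state=(0.937, 0.050, 0.013)
t=0.800: state=(0.922, 0.061, 0.017)
t=0.900: state=(0.905, 0.074, 0.022)
t=1.000: state=(0.884, 0.089, 0.027)
t=1.100: state=(0.860, 0.106, 0.034)
t=1.200: state=(0.832, 0.125, 0.042)
t=1.300: state=(0.801, 0.147, 0.052)
t=1.380: state=(0.773, 0.166, 0.061)
next step: t=1.400: state=(0.766, 0.172, 0.063) — S has crossed 0.77
linear interpolation between t=1.380 (0.77300) and t=1.400 (0.76563) → t≈1.388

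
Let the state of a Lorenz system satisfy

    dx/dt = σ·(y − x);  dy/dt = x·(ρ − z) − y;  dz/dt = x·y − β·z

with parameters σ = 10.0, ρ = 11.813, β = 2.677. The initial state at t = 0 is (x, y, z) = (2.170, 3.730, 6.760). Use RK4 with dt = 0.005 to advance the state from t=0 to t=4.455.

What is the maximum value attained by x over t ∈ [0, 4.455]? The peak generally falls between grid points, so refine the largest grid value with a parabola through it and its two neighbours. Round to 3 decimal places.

max x = 7.664

t=0.000: state=(2.170, 3.730, 6.760)
step 1 (dt=0.005): k1=(15.600, 7.235, -10.002), k2=(15.391, 7.469, -9.750), k3=(15.402, 7.465, -9.752), k4=(15.203, 7.696, -9.501); state += dt/6·(k1+2k2+2k3+k4)
t=0.005: state=(2.247, 3.767, 6.711)
t=0.010: state=(2.322, 3.807, 6.665)
t=0.015: state=(2.396, 3.849, 6.621)
continuing one RK4 step at a time; state shown every 40 steps (Δt=0.2):
t=0.200: state=(4.971, 6.533, 6.947)
t=0.400: state=(7.599, 8.046, 12.130)
t=0.600: state=(5.833, 4.222, 13.723)
t=0.800: state=(3.607, 3.159, 10.355)
t=1.000: state=(3.824, 4.401, 8.111)
t=1.200: state=(5.587, 6.626, 8.886)
t=1.400: state=(6.840, 6.750, 12.253)
t=1.600: state=(5.413, 4.458, 12.463)
t=1.800: state=(4.204, 4.036, 10.199)
t=2.000: state=(4.640, 5.174, 9.041)
t=2.200: state=(5.905, 6.465, 10.226)
t=2.400: state=(6.192, 5.864, 12.067)
t=2.600: state=(5.130, 4.612, 11.542)
t=2.800: state=(4.629, 4.672, 10.102)
t=3.000: state=(5.168, 5.590, 9.792)
t=3.200: state=(5.901, 6.094, 10.914)
t=3.400: state=(5.725, 5.404, 11.669)
t=3.600: state=(5.059, 4.821, 10.991)
t=3.800: state=(4.963, 5.099, 10.194)
t=4.000: state=(5.435, 5.703, 10.351)
t=4.200: state=(5.748, 5.745, 11.134)
t=4.400: state=(5.457, 5.229, 11.289)
t=4.455: state=(5.333, 5.117, 11.169)
largest grid value and its neighbours: x(0.425)=7.66272, x(0.430)=7.66370, x(0.435)=7.66070
parabola through these three points peaks at t≈0.429 with x≈7.66383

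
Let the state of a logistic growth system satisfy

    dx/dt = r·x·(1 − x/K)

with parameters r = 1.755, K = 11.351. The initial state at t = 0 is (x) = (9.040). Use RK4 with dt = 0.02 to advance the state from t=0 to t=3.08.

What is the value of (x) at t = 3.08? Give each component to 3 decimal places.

(x) = (11.338)

t=0.000: state=(9.040)
step 1 (dt=0.02): k1=(3.230), k2=(3.196), k3=(3.197), k4=(3.163); state += dt/6·(k1+2k2+2k3+k4)
t=0.020: state=(9.104)
t=0.040: state=(9.167)
t=0.060: state=(9.228)
continuing one RK4 step at a time; state shown every 5 steps (Δt=0.1):
t=0.100: state=(9.346)
t=0.200: state=(9.620)
t=0.300: state=(9.862)
t=0.400: state=(10.075)
t=0.500: state=(10.260)
t=0.600: state=(10.421)
t=0.700: state=(10.561)
t=0.800: state=(10.680)
t=0.900: state=(10.783)
t=1.000: state=(10.870)
t=1.100: state=(10.945)
t=1.200: state=(11.008)
t=1.300: state=(11.062)
t=1.400: state=(11.108)
t=1.500: state=(11.146)
t=1.600: state=(11.179)
t=1.700: state=(11.206)
t=1.800: state=(11.229)
t=1.900: state=(11.249)
t=2.000: state=(11.265)
t=2.100: state=(11.279)
t=2.200: state=(11.290)
t=2.300: state=(11.300)
t=2.400: state=(11.308)
t=2.500: state=(11.315)
t=2.600: state=(11.321)
t=2.700: state=(11.326)
t=2.800: state=(11.330)
t=2.900: state=(11.333)
t=3.000: state=(11.336)
t=3.080: state=(11.338)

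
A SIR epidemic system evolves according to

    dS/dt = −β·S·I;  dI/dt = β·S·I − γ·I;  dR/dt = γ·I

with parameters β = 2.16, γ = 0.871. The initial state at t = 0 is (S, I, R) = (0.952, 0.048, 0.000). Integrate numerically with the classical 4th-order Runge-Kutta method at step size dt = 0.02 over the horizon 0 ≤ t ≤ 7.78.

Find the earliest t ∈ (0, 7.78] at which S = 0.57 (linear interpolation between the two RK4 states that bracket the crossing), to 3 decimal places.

t=0.000: state=(0.952, 0.048, 0.000)
step 1 (dt=0.02): k1=(-0.099, 0.057, 0.042), k2=(-0.100, 0.057, 0.042), k3=(-0.100, 0.057, 0.042), k4=(-0.101, 0.058, 0.043); state += dt/6·(k1+2k2+2k3+k4)
t=0.020: state=(0.950, 0.049, 0.001)
t=0.040: state=(0.948, 0.050, 0.002)
t=0.060: state=(0.946, 0.052, 0.003)
continuing one RK4 step at a time; state shown every 25 steps (Δt=0.5):
t=0.500: state=(0.888, 0.084, 0.028)
t=1.000: state=(0.790, 0.135, 0.075)
t=1.500: state=(0.662, 0.192, 0.147)
t=1.820: state=(0.573, 0.222, 0.205)
next step: t=1.840: state=(0.568, 0.224, 0.208) — S has crossed 0.57
linear interpolation between t=1.820 (0.57327) and t=1.840 (0.56777) → t≈1.832

t = 1.832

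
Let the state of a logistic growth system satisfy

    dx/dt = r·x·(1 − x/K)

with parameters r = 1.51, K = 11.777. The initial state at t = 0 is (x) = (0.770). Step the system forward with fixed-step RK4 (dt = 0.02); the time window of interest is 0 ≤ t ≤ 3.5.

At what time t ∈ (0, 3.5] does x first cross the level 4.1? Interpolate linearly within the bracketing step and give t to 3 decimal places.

t=0.000: state=(0.770)
step 1 (dt=0.02): k1=(1.087), k2=(1.101), k3=(1.101), k4=(1.116); state += dt/6·(k1+2k2+2k3+k4)
t=0.020: state=(0.792)
t=0.040: state=(0.815)
t=0.060: state=(0.838)
continuing one RK4 step at a time; state shown every 10 steps (Δt=0.2):
t=0.200: state=(1.018)
t=0.400: state=(1.336)
t=0.600: state=(1.738)
t=0.800: state=(2.234)
t=1.000: state=(2.832)
t=1.200: state=(3.532)
t=1.340: state=(4.075)
next step: t=1.360: state=(4.156) — x has crossed 4.1
linear interpolation between t=1.340 (4.07530) and t=1.360 (4.15616) → t≈1.346

t = 1.346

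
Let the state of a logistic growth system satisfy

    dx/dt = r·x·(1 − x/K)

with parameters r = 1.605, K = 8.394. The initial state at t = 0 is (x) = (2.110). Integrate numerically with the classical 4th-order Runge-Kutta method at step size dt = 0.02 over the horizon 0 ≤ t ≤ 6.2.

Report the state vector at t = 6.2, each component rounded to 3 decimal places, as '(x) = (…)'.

t=0.000: state=(2.110)
step 1 (dt=0.02): k1=(2.535), k2=(2.555), k3=(2.556), k4=(2.576); state += dt/6·(k1+2k2+2k3+k4)
t=0.020: state=(2.161)
t=0.040: state=(2.213)
t=0.060: state=(2.266)
continuing one RK4 step at a time; state shown every 25 steps (Δt=0.5):
t=0.500: state=(3.595)
t=1.000: state=(5.252)
t=1.500: state=(6.619)
t=2.000: state=(7.493)
t=2.500: state=(7.965)
t=3.000: state=(8.196)
t=3.500: state=(8.304)
t=4.000: state=(8.353)
t=4.500: state=(8.376)
t=5.000: state=(8.386)
t=5.500: state=(8.390)
t=6.000: state=(8.392)
t=6.200: state=(8.393)

(x) = (8.393)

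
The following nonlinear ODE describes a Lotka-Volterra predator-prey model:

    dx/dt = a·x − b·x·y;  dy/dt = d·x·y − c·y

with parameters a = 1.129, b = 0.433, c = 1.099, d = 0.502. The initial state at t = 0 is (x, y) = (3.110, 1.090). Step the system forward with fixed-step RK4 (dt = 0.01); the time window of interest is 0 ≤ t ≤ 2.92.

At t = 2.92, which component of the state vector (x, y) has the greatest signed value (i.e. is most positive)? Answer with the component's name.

t=0.000: state=(3.110, 1.090)
step 1 (dt=0.01): k1=(2.043, 0.504), k2=(2.047, 0.511), k3=(2.047, 0.511), k4=(2.050, 0.517); state += dt/6·(k1+2k2+2k3+k4)
t=0.010: state=(3.130, 1.095)
t=0.020: state=(3.151, 1.100)
t=0.030: state=(3.172, 1.106)
continuing one RK4 step at a time; state shown every 10 steps (Δt=0.1):
t=0.100: state=(3.317, 1.147)
t=0.200: state=(3.528, 1.221)
t=0.300: state=(3.739, 1.313)
t=0.400: state=(3.946, 1.426)
t=0.500: state=(4.141, 1.565)
t=0.600: state=(4.316, 1.734)
t=0.700: state=(4.464, 1.937)
t=0.800: state=(4.572, 2.178)
t=0.900: state=(4.630, 2.459)
t=1.000: state=(4.628, 2.780)
t=1.100: state=(4.559, 3.137)
t=1.200: state=(4.419, 3.522)
t=1.300: state=(4.211, 3.920)
t=1.400: state=(3.944, 4.311)
t=1.500: state=(3.635, 4.672)
t=1.600: state=(3.301, 4.982)
t=1.700: state=(2.962, 5.224)
t=1.800: state=(2.635, 5.385)
t=1.900: state=(2.332, 5.465)
t=2.000: state=(2.060, 5.466)
t=2.100: state=(1.822, 5.397)
t=2.200: state=(1.619, 5.271)
t=2.300: state=(1.448, 5.100)
t=2.400: state=(1.305, 4.895)
t=2.500: state=(1.188, 4.668)
t=2.600: state=(1.092, 4.429)
t=2.700: state=(1.015, 4.183)
t=2.800: state=(0.953, 3.937)
t=2.900: state=(0.904, 3.695)
t=2.920: state=(0.896, 3.648)
compare at T: x=0.896, y=3.648

largest component: y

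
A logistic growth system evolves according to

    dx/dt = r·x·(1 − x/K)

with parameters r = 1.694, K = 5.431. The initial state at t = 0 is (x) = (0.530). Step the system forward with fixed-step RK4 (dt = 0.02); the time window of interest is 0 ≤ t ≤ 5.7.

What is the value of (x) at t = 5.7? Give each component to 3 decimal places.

t=0.000: state=(0.530)
step 1 (dt=0.02): k1=(0.810), k2=(0.821), k3=(0.821), k4=(0.833); state += dt/6·(k1+2k2+2k3+k4)
t=0.020: state=(0.546)
t=0.040: state=(0.563)
t=0.060: state=(0.581)
continuing one RK4 step at a time; state shown every 10 steps (Δt=0.2):
t=0.200: state=(0.716)
t=0.400: state=(0.953)
t=0.600: state=(1.250)
t=0.800: state=(1.605)
t=1.000: state=(2.012)
t=1.200: state=(2.456)
t=1.400: state=(2.915)
t=1.600: state=(3.363)
t=1.800: state=(3.776)
t=2.000: state=(4.138)
t=2.200: state=(4.442)
t=2.400: state=(4.687)
t=2.600: state=(4.879)
t=2.800: state=(5.026)
t=3.000: state=(5.136)
t=3.200: state=(5.218)
t=3.400: state=(5.277)
t=3.600: state=(5.320)
t=3.800: state=(5.352)
t=4.000: state=(5.374)
t=4.200: state=(5.390)
t=4.400: state=(5.402)
t=4.600: state=(5.410)
t=4.800: state=(5.416)
t=5.000: state=(5.420)
t=5.200: state=(5.424)
t=5.400: state=(5.426)
t=5.600: state=(5.427)
t=5.700: state=(5.428)

(x) = (5.428)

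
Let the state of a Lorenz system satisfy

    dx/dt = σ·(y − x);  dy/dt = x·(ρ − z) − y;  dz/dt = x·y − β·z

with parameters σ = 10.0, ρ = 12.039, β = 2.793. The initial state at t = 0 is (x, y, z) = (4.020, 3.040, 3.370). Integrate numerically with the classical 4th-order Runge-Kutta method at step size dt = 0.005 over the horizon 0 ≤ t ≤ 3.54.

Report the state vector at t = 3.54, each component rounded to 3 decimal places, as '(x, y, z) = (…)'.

(x, y, z) = (4.932, 4.660, 11.015)

t=0.000: state=(4.020, 3.040, 3.370)
step 1 (dt=0.005): k1=(-9.800, 31.809, 2.808), k2=(-8.760, 31.489, 3.032), k3=(-8.794, 31.511, 3.035), k4=(-7.785, 31.210, 3.259); state += dt/6·(k1+2k2+2k3+k4)
t=0.005: state=(3.976, 3.198, 3.385)
t=0.010: state=(3.942, 3.352, 3.403)
t=0.015: state=(3.917, 3.505, 3.422)
continuing one RK4 step at a time; state shown every 40 steps (Δt=0.2):
t=0.200: state=(6.503, 8.844, 6.793)
t=0.400: state=(8.700, 7.387, 15.744)
t=0.600: state=(4.103, 2.239, 13.063)
t=0.800: state=(2.513, 2.549, 8.457)
t=1.000: state=(3.641, 4.701, 6.492)
t=1.200: state=(6.514, 8.056, 9.007)
t=1.400: state=(7.505, 6.566, 14.182)
t=1.600: state=(4.643, 3.446, 12.367)
t=1.800: state=(3.668, 3.816, 9.129)
t=2.000: state=(4.872, 5.837, 8.356)
t=2.200: state=(6.770, 7.367, 11.132)
t=2.400: state=(6.320, 5.416, 13.133)
t=2.600: state=(4.637, 4.130, 11.214)
t=2.800: state=(4.538, 4.896, 9.427)
t=3.000: state=(5.709, 6.380, 9.912)
t=3.200: state=(6.456, 6.378, 11.973)
t=3.400: state=(5.573, 4.983, 12.060)
t=3.540: state=(4.932, 4.660, 11.015)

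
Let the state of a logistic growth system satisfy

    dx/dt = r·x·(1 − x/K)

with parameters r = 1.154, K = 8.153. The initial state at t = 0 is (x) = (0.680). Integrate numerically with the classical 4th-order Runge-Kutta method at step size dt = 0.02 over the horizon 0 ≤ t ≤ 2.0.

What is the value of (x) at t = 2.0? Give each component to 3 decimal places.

t=0.000: state=(0.680)
step 1 (dt=0.02): k1=(0.719), k2=(0.726), k3=(0.726), k4=(0.733); state += dt/6·(k1+2k2+2k3+k4)
t=0.020: state=(0.695)
t=0.040: state=(0.709)
t=0.060: state=(0.724)
continuing one RK4 step at a time; state shown every 5 steps (Δt=0.1):
t=0.100: state=(0.755)
t=0.200: state=(0.838)
t=0.300: state=(0.929)
t=0.400: state=(1.029)
t=0.500: state=(1.137)
t=0.600: state=(1.255)
t=0.700: state=(1.382)
t=0.800: state=(1.519)
t=0.900: state=(1.667)
t=1.000: state=(1.826)
t=1.100: state=(1.994)
t=1.200: state=(2.173)
t=1.300: state=(2.362)
t=1.400: state=(2.560)
t=1.500: state=(2.767)
t=1.600: state=(2.982)
t=1.700: state=(3.203)
t=1.800: state=(3.430)
t=1.900: state=(3.661)
t=2.000: state=(3.895)

(x) = (3.895)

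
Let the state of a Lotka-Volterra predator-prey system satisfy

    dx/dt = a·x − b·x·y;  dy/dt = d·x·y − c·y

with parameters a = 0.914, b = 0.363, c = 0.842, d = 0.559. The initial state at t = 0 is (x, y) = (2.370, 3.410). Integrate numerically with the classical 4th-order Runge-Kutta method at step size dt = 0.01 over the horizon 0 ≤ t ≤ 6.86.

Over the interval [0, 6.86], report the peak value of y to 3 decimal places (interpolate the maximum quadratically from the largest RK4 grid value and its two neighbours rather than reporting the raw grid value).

t=0.000: state=(2.370, 3.410)
step 1 (dt=0.01): k1=(-0.767, 1.646), k2=(-0.773, 1.643), k3=(-0.773, 1.643), k4=(-0.779, 1.640); state += dt/6·(k1+2k2+2k3+k4)
t=0.010: state=(2.362, 3.426)
t=0.020: state=(2.354, 3.443)
t=0.030: state=(2.346, 3.459)
continuing one RK4 step at a time; state shown every 25 steps (Δt=0.25):
t=0.250: state=(2.147, 3.791)
t=0.500: state=(1.887, 4.072)
t=0.750: state=(1.626, 4.216)
t=1.000: state=(1.393, 4.216)
t=1.250: state=(1.199, 4.092)
t=1.500: state=(1.049, 3.877)
t=1.750: state=(0.939, 3.608)
t=2.000: state=(0.862, 3.314)
t=2.250: state=(0.813, 3.017)
t=2.500: state=(0.787, 2.733)
t=2.750: state=(0.781, 2.470)
t=3.000: state=(0.793, 2.233)
t=3.250: state=(0.822, 2.025)
t=3.500: state=(0.866, 1.846)
t=3.750: state=(0.928, 1.695)
t=4.000: state=(1.005, 1.571)
t=4.250: state=(1.101, 1.474)
t=4.500: state=(1.214, 1.404)
t=4.750: state=(1.346, 1.360)
t=5.000: state=(1.497, 1.344)
t=5.250: state=(1.664, 1.357)
t=5.500: state=(1.846, 1.405)
t=5.750: state=(2.034, 1.493)
t=6.000: state=(2.220, 1.628)
t=6.250: state=(2.387, 1.821)
t=6.500: state=(2.514, 2.079)
t=6.750: state=(2.579, 2.406)
t=6.860: state=(2.582, 2.571)
largest grid value and its neighbours: y(0.860)=4.23308, y(0.870)=4.23327, y(0.880)=4.23324
parabola through these three points peaks at t≈0.873 with y≈4.23329

max y = 4.233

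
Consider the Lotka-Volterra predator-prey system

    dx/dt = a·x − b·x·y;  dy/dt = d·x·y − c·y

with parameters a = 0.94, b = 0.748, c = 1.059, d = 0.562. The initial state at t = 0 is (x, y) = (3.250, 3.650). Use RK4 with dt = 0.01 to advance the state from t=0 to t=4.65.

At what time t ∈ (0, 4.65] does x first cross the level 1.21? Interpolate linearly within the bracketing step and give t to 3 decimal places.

t=0.000: state=(3.250, 3.650)
step 1 (dt=0.01): k1=(-5.818, 2.801), k2=(-5.800, 2.752), k3=(-5.799, 2.752), k4=(-5.780, 2.703); state += dt/6·(k1+2k2+2k3+k4)
t=0.010: state=(3.192, 3.678)
t=0.020: state=(3.134, 3.704)
t=0.030: state=(3.077, 3.730)
continuing one RK4 step at a time; state shown every 20 steps (Δt=0.2):
t=0.200: state=(2.201, 4.002)
t=0.400: state=(1.458, 3.966)
t=0.490: state=(1.219, 3.857)
next step: t=0.500: state=(1.195, 3.842) — x has crossed 1.21
linear interpolation between t=0.490 (1.21886) and t=0.500 (1.19545) → t≈0.494

t = 0.494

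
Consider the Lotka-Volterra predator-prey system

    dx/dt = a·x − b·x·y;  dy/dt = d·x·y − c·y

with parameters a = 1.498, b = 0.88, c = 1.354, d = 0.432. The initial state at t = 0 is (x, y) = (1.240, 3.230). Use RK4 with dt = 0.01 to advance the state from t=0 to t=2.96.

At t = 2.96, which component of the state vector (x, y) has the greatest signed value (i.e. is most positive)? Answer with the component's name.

largest component: x

t=0.000: state=(1.240, 3.230)
step 1 (dt=0.01): k1=(-1.667, -2.643), k2=(-1.642, -2.644), k3=(-1.642, -2.644), k4=(-1.617, -2.644); state += dt/6·(k1+2k2+2k3+k4)
t=0.010: state=(1.224, 3.204)
t=0.020: state=(1.208, 3.177)
t=0.030: state=(1.192, 3.151)
continuing one RK4 step at a time; state shown every 10 steps (Δt=0.1):
t=0.100: state=(1.097, 2.967)
t=0.200: state=(0.992, 2.710)
t=0.300: state=(0.918, 2.466)
t=0.400: state=(0.867, 2.239)
t=0.500: state=(0.835, 2.028)
t=0.600: state=(0.818, 1.836)
t=0.700: state=(0.815, 1.661)
t=0.800: state=(0.824, 1.503)
t=0.900: state=(0.844, 1.360)
t=1.000: state=(0.875, 1.233)
t=1.100: state=(0.916, 1.119)
t=1.200: state=(0.969, 1.018)
t=1.300: state=(1.033, 0.928)
t=1.400: state=(1.110, 0.849)
t=1.500: state=(1.200, 0.780)
t=1.600: state=(1.305, 0.719)
t=1.700: state=(1.427, 0.666)
t=1.800: state=(1.566, 0.620)
t=1.900: state=(1.725, 0.582)
t=2.000: state=(1.907, 0.549)
t=2.100: state=(2.113, 0.523)
t=2.200: state=(2.346, 0.503)
t=2.300: state=(2.609, 0.489)
t=2.400: state=(2.904, 0.481)
t=2.500: state=(3.234, 0.480)
t=2.600: state=(3.601, 0.486)
t=2.700: state=(4.006, 0.500)
t=2.800: state=(4.448, 0.524)
t=2.900: state=(4.927, 0.560)
t=2.960: state=(5.230, 0.589)
compare at T: x=5.230, y=0.589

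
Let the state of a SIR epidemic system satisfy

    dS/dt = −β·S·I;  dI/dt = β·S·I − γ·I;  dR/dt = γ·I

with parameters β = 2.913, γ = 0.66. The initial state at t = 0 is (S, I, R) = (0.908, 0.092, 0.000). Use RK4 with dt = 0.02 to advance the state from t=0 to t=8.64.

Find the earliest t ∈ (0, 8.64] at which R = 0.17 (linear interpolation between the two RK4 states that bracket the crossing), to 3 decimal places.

t = 1.078

t=0.000: state=(0.908, 0.092, 0.000)
step 1 (dt=0.02): k1=(-0.243, 0.183, 0.061), k2=(-0.248, 0.186, 0.062), k3=(-0.248, 0.186, 0.062), k4=(-0.252, 0.189, 0.063); state += dt/6·(k1+2k2+2k3+k4)
t=0.020: state=(0.903, 0.096, 0.001)
t=0.040: state=(0.898, 0.100, 0.003)
t=0.060: state=(0.893, 0.103, 0.004)
continuing one RK4 step at a time; state shown every 25 steps (Δt=0.5):
t=0.500: state=(0.729, 0.221, 0.050)
t=1.000: state=(0.469, 0.381, 0.150)
t=1.060: state=(0.438, 0.397, 0.165)
next step: t=1.080: state=(0.428, 0.402, 0.170) — R has crossed 0.17
linear interpolation between t=1.060 (0.16521) and t=1.080 (0.17048) → t≈1.078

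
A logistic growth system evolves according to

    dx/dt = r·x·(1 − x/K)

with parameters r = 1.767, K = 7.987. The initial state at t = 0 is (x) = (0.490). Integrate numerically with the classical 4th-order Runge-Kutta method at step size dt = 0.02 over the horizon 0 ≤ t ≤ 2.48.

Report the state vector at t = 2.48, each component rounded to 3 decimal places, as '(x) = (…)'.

t=0.000: state=(0.490)
step 1 (dt=0.02): k1=(0.813), k2=(0.825), k3=(0.825), k4=(0.838); state += dt/6·(k1+2k2+2k3+k4)
t=0.020: state=(0.507)
t=0.040: state=(0.524)
t=0.060: state=(0.541)
continuing one RK4 step at a time; state shown every 5 steps (Δt=0.1):
t=0.100: state=(0.578)
t=0.200: state=(0.680)
t=0.300: state=(0.798)
t=0.400: state=(0.935)
t=0.500: state=(1.091)
t=0.600: state=(1.268)
t=0.700: state=(1.468)
t=0.800: state=(1.691)
t=0.900: state=(1.939)
t=1.000: state=(2.210)
t=1.100: state=(2.503)
t=1.200: state=(2.817)
t=1.300: state=(3.146)
t=1.400: state=(3.489)
t=1.500: state=(3.839)
t=1.600: state=(4.192)
t=1.700: state=(4.541)
t=1.800: state=(4.882)
t=1.900: state=(5.210)
t=2.000: state=(5.521)
t=2.100: state=(5.812)
t=2.200: state=(6.080)
t=2.300: state=(6.325)
t=2.400: state=(6.545)
t=2.480: state=(6.705)

(x) = (6.705)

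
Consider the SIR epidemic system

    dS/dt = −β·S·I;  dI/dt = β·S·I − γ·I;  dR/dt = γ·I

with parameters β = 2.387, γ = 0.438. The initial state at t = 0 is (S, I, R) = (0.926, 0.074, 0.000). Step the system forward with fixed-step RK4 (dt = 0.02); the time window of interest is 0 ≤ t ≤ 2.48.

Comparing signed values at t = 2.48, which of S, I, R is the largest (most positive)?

largest component: I

t=0.000: state=(0.926, 0.074, 0.000)
step 1 (dt=0.02): k1=(-0.164, 0.131, 0.032), k2=(-0.166, 0.133, 0.033), k3=(-0.166, 0.133, 0.033), k4=(-0.169, 0.135, 0.034); state += dt/6·(k1+2k2+2k3+k4)
t=0.020: state=(0.923, 0.077, 0.001)
t=0.040: state=(0.919, 0.079, 0.001)
t=0.060: state=(0.916, 0.082, 0.002)
continuing one RK4 step at a time; state shown every 5 steps (Δt=0.1):
t=0.100: state=(0.908, 0.088, 0.004)
t=0.200: state=(0.888, 0.105, 0.008)
t=0.300: state=(0.864, 0.123, 0.013)
t=0.400: state=(0.837, 0.145, 0.019)
t=0.500: state=(0.806, 0.168, 0.025)
t=0.600: state=(0.772, 0.195, 0.033)
t=0.700: state=(0.734, 0.223, 0.043)
t=0.800: state=(0.694, 0.253, 0.053)
t=0.900: state=(0.651, 0.285, 0.065)
t=1.000: state=(0.606, 0.316, 0.078)
t=1.100: state=(0.560, 0.348, 0.092)
t=1.200: state=(0.513, 0.379, 0.108)
t=1.300: state=(0.467, 0.407, 0.126)
t=1.400: state=(0.422, 0.434, 0.144)
t=1.500: state=(0.380, 0.457, 0.164)
t=1.600: state=(0.340, 0.476, 0.184)
t=1.700: state=(0.303, 0.492, 0.205)
t=1.800: state=(0.269, 0.504, 0.227)
t=1.900: state=(0.238, 0.513, 0.249)
t=2.000: state=(0.210, 0.518, 0.272)
t=2.100: state=(0.186, 0.519, 0.295)
t=2.200: state=(0.164, 0.518, 0.317)
t=2.300: state=(0.145, 0.515, 0.340)
t=2.400: state=(0.128, 0.509, 0.362)
t=2.480: state=(0.117, 0.503, 0.380)
compare at T: S=0.117, I=0.503, R=0.380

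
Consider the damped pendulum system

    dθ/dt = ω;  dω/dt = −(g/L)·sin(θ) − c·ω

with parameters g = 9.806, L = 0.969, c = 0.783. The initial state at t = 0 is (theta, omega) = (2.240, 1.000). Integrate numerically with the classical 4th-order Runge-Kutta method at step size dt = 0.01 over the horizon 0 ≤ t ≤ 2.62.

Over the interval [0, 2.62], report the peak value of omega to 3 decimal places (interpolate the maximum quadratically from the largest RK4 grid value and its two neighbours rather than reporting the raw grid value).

t=0.000: state=(2.240, 1.000)
step 1 (dt=0.01): k1=(1.000, -8.720), k2=(0.956, -8.654), k3=(0.957, -8.656), k4=(0.913, -8.592); state += dt/6·(k1+2k2+2k3+k4)
t=0.010: state=(2.250, 0.913)
t=0.020: state=(2.258, 0.828)
t=0.030: state=(2.266, 0.744)
continuing one RK4 step at a time; state shown every 10 steps (Δt=0.1):
t=0.100: state=(2.298, 0.184)
t=0.200: state=(2.279, -0.559)
t=0.300: state=(2.187, -1.281)
t=0.400: state=(2.022, -2.019)
t=0.500: state=(1.782, -2.784)
t=0.600: state=(1.466, -3.542)
t=0.700: state=(1.077, -4.200)
t=0.800: state=(0.634, -4.613)
t=0.900: state=(0.168, -4.639)
t=1.000: state=(-0.279, -4.230)
t=1.100: state=(-0.666, -3.463)
t=1.200: state=(-0.965, -2.490)
t=1.300: state=(-1.162, -1.448)
t=1.400: state=(-1.255, -0.426)
t=1.500: state=(-1.249, 0.533)
t=1.600: state=(-1.152, 1.402)
t=1.700: state=(-0.973, 2.148)
t=1.800: state=(-0.728, 2.718)
t=1.900: state=(-0.437, 3.048)
t=2.000: state=(-0.128, 3.087)
t=2.100: state=(0.170, 2.830)
t=2.200: state=(0.430, 2.325)
t=2.300: state=(0.629, 1.653)
t=2.400: state=(0.758, 0.902)
t=2.500: state=(0.810, 0.142)
t=2.600: state=(0.788, -0.570)
t=2.620: state=(0.775, -0.702)
largest grid value and its neighbours: omega(1.950)=3.10541, omega(1.960)=3.10786, omega(1.970)=3.10726
parabola through these three points peaks at t≈1.963 with omega≈3.10800

max omega = 3.108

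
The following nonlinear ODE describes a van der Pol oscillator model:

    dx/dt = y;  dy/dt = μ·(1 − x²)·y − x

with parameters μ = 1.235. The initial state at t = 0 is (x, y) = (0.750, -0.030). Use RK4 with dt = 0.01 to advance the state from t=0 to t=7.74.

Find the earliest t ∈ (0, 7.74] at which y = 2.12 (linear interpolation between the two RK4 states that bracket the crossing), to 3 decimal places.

t = 4.409

t=0.000: state=(0.750, -0.030)
step 1 (dt=0.01): k1=(-0.030, -0.766), k2=(-0.034, -0.768), k3=(-0.034, -0.768), k4=(-0.038, -0.770); state += dt/6·(k1+2k2+2k3+k4)
t=0.010: state=(0.750, -0.038)
t=0.020: state=(0.749, -0.045)
t=0.030: state=(0.749, -0.053)
continuing one RK4 step at a time; state shown every 25 steps (Δt=0.25):
t=0.250: state=(0.718, -0.233)
t=0.500: state=(0.631, -0.461)
t=0.750: state=(0.484, -0.727)
t=1.000: state=(0.263, -1.056)
t=1.250: state=(-0.050, -1.464)
t=1.500: state=(-0.470, -1.876)
t=1.750: state=(-0.964, -1.982)
t=2.000: state=(-1.406, -1.454)
t=2.250: state=(-1.665, -0.629)
t=2.500: state=(-1.740, -0.024)
t=2.750: state=(-1.700, 0.311)
t=3.000: state=(-1.596, 0.504)
t=3.250: state=(-1.452, 0.649)
t=3.500: state=(-1.271, 0.799)
t=3.750: state=(-1.048, 0.994)
t=4.000: state=(-0.767, 1.282)
t=4.250: state=(-0.394, 1.729)
t=4.400: state=(-0.108, 2.096)
next step: t=4.410: state=(-0.087, 2.122) — y has crossed 2.12
linear interpolation between t=4.400 (2.09555) and t=4.410 (2.12233) → t≈4.409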